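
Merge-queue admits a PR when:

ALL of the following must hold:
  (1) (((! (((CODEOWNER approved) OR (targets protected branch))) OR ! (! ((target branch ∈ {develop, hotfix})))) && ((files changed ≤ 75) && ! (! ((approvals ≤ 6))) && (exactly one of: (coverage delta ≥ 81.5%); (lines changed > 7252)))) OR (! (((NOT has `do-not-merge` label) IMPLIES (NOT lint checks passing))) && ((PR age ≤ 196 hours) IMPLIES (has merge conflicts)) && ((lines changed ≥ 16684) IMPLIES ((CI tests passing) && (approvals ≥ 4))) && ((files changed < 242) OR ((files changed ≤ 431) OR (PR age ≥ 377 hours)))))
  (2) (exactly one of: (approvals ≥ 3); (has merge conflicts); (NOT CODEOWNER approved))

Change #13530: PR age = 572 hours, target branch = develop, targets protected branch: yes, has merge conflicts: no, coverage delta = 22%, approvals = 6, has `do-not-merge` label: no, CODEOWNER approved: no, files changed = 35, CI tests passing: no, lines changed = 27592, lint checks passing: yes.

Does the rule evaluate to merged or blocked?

Atomic conditions:
  CODEOWNER approved: no → false
  targets protected branch: yes → true
  target branch ∈ {develop, hotfix}: develop is in the set → true
  files changed ≤ 75: 35 ≤ 75 is true
  approvals ≤ 6: 6 ≤ 6 is true
  coverage delta ≥ 81.5%: 22 ≥ 81.5 is false
  lines changed > 7252: 27592 > 7252 is true
  NOT has `do-not-merge` label: no → true
  NOT lint checks passing: yes → false
  PR age ≤ 196 hours: 572 ≤ 196 is false
  has merge conflicts: no → false
  lines changed ≥ 16684: 27592 ≥ 16684 is true
  CI tests passing: no → false
  approvals ≥ 4: 6 ≥ 4 is true
  files changed < 242: 35 < 242 is true
  files changed ≤ 431: 35 ≤ 431 is true
  PR age ≥ 377 hours: 572 ≥ 377 is true
  approvals ≥ 3: 6 ≥ 3 is true
  NOT CODEOWNER approved: no → true
Combine:
[1.1.1.1.1] false OR true = true
[1.1.1.1] NOT true = false
[1.1.1.2.1] NOT true = false
[1.1.1.2] NOT false = true
[1.1.1] false OR true = true
[1.1.2.2.1] NOT true = false
[1.1.2.2] NOT false = true
[1.1.2.3] exactly-one(false, true) = true
[1.1.2] true AND true AND true = true
[1.1] true AND true = true
[1.2.1.1] true → false = false
[1.2.1] NOT false = true
[1.2.2] false → false (antecedent false ⇒ implication holds) = true
[1.2.3.2] false AND true = false
[1.2.3] true → false = false
[1.2.4.2] true OR true = true
[1.2.4] true OR true = true
[1.2] true AND true AND false AND true = false
[1] true OR false = true
[2] exactly-one(true, false, true) = false
[root] true AND false = false
Overall: false → blocked

Blocked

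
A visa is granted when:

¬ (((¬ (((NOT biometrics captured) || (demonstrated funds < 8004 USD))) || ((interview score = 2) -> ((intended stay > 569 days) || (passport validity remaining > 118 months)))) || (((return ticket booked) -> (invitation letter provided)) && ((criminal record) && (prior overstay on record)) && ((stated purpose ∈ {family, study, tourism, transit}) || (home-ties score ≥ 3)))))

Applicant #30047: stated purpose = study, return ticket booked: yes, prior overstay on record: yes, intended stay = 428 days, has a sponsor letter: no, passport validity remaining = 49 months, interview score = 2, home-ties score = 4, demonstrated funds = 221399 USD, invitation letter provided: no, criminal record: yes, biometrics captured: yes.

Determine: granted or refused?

Refused

Atomic conditions:
  NOT biometrics captured: yes → false
  demonstrated funds < 8004 USD: 221399 < 8004 is false
  interview score = 2: 2 == 2 is true
  intended stay > 569 days: 428 > 569 is false
  passport validity remaining > 118 months: 49 > 118 is false
  return ticket booked: yes → true
  invitation letter provided: no → false
  criminal record: yes → true
  prior overstay on record: yes → true
  stated purpose ∈ {family, study, tourism, transit}: study is in the set → true
  home-ties score ≥ 3: 4 ≥ 3 is true
Combine:
[1.1.1.1] false OR false = false
[1.1.1] NOT false = true
[1.1.2.2] false OR false = false
[1.1.2] true → false = false
[1.1] true OR false = true
[1.2.1] true → false = false
[1.2.2] true AND true = true
[1.2.3] true OR true = true
[1.2] false AND true AND true = false
[1] true OR false = true
[root] NOT true = false
Overall: false → refused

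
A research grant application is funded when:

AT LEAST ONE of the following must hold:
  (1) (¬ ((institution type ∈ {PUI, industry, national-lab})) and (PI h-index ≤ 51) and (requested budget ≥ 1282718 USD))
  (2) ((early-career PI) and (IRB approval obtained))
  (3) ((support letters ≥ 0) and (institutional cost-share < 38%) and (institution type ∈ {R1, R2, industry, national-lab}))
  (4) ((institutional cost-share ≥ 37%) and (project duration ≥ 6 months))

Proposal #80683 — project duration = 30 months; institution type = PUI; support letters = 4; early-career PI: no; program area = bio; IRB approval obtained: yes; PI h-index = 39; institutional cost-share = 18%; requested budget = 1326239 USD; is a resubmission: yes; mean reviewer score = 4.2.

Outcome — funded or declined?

Atomic conditions:
  institution type ∈ {PUI, industry, national-lab}: PUI is in the set → true
  PI h-index ≤ 51: 39 ≤ 51 is true
  requested budget ≥ 1282718 USD: 1326239 ≥ 1282718 is true
  early-career PI: no → false
  IRB approval obtained: yes → true
  support letters ≥ 0: 4 ≥ 0 is true
  institutional cost-share < 38%: 18 < 38 is true
  institution type ∈ {R1, R2, industry, national-lab}: PUI is not in the set → false
  institutional cost-share ≥ 37%: 18 ≥ 37 is false
  project duration ≥ 6 months: 30 ≥ 6 is true
Combine:
[1.1] NOT true = false
[1] false AND true AND true = false
[2] false AND true = false
[3] true AND true AND false = false
[4] false AND true = false
[root] false OR false OR false OR false = false
Overall: false → declined

Declined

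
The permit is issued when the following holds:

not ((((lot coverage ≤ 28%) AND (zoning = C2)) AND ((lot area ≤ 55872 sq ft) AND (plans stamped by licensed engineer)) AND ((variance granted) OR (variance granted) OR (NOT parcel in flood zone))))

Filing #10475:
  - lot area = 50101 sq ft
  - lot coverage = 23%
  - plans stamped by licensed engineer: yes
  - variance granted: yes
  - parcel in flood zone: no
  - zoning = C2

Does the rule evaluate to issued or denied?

Denied

Atomic conditions:
  lot coverage ≤ 28%: 23 ≤ 28 is true
  zoning = C2: C2 == C2 is true
  lot area ≤ 55872 sq ft: 50101 ≤ 55872 is true
  plans stamped by licensed engineer: yes → true
  variance granted: yes → true
  NOT parcel in flood zone: no → true
Combine:
[1.1] true AND true = true
[1.2] true AND true = true
[1.3] true OR true OR true = true
[1] true AND true AND true = true
[root] NOT true = false
Overall: false → denied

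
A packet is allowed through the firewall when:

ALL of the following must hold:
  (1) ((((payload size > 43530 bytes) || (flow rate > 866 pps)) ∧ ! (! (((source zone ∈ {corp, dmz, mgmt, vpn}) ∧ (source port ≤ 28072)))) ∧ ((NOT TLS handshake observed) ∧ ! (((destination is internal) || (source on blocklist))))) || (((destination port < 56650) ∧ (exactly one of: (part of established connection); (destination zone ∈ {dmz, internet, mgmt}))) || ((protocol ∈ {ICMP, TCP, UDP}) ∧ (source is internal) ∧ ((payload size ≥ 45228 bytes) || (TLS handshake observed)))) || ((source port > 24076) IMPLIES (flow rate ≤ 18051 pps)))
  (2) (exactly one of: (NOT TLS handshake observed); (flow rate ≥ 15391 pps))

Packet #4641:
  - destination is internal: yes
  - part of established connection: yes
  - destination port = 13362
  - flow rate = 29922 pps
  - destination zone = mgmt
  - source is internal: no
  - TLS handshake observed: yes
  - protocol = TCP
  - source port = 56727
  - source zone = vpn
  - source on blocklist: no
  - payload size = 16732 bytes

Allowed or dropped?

Atomic conditions:
  payload size > 43530 bytes: 16732 > 43530 is false
  flow rate > 866 pps: 29922 > 866 is true
  source zone ∈ {corp, dmz, mgmt, vpn}: vpn is in the set → true
  source port ≤ 28072: 56727 ≤ 28072 is false
  NOT TLS handshake observed: yes → false
  destination is internal: yes → true
  source on blocklist: no → false
  destination port < 56650: 13362 < 56650 is true
  part of established connection: yes → true
  destination zone ∈ {dmz, internet, mgmt}: mgmt is in the set → true
  protocol ∈ {ICMP, TCP, UDP}: TCP is in the set → true
  source is internal: no → false
  payload size ≥ 45228 bytes: 16732 ≥ 45228 is false
  TLS handshake observed: yes → true
  source port > 24076: 56727 > 24076 is true
  flow rate ≤ 18051 pps: 29922 ≤ 18051 is false
  flow rate ≥ 15391 pps: 29922 ≥ 15391 is true
Combine:
[1.1.1] false OR true = true
[1.1.2.1.1] true AND false = false
[1.1.2.1] NOT false = true
[1.1.2] NOT true = false
[1.1.3.2.1] true OR false = true
[1.1.3.2] NOT true = false
[1.1.3] false AND false = false
[1.1] true AND false AND false = false
[1.2.1.2] exactly-one(true, true) = false
[1.2.1] true AND false = false
[1.2.2.3] false OR true = true
[1.2.2] true AND false AND true = false
[1.2] false OR false = false
[1.3] true → false = false
[1] false OR false OR false = false
[2] exactly-one(false, true) = true
[root] false AND true = false
Overall: false → dropped

Dropped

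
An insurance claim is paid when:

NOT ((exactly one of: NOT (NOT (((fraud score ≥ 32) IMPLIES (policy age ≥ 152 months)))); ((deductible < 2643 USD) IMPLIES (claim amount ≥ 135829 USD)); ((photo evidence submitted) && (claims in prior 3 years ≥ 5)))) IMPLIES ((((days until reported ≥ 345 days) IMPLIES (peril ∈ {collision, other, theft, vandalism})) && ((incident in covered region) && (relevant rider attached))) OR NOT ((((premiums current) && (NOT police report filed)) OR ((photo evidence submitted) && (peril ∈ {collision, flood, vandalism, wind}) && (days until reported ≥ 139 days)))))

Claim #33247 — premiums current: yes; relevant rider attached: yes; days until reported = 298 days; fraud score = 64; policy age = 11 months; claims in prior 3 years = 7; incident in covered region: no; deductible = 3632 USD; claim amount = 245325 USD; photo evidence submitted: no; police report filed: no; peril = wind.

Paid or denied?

Atomic conditions:
  fraud score ≥ 32: 64 ≥ 32 is true
  policy age ≥ 152 months: 11 ≥ 152 is false
  deductible < 2643 USD: 3632 < 2643 is false
  claim amount ≥ 135829 USD: 245325 ≥ 135829 is true
  photo evidence submitted: no → false
  claims in prior 3 years ≥ 5: 7 ≥ 5 is true
  days until reported ≥ 345 days: 298 ≥ 345 is false
  peril ∈ {collision, other, theft, vandalism}: wind is not in the set → false
  incident in covered region: no → false
  relevant rider attached: yes → true
  premiums current: yes → true
  NOT police report filed: no → true
  peril ∈ {collision, flood, vandalism, wind}: wind is in the set → true
  days until reported ≥ 139 days: 298 ≥ 139 is true
Combine:
[1.1.1.1.1] true → false = false
[1.1.1.1] NOT false = true
[1.1.1] NOT true = false
[1.1.2] false → true (antecedent false ⇒ implication holds) = true
[1.1.3] false AND true = false
[1.1] exactly-one(false, true, false) = true
[1] NOT true = false
[2.1.1] false → false (antecedent false ⇒ implication holds) = true
[2.1.2] false AND true = false
[2.1] true AND false = false
[2.2.1.1] true AND true = true
[2.2.1.2] false AND true AND true = false
[2.2.1] true OR false = true
[2.2] NOT true = false
[2] false OR false = false
[root] false → false (antecedent false ⇒ implication holds) = true
Overall: true → paid

Paid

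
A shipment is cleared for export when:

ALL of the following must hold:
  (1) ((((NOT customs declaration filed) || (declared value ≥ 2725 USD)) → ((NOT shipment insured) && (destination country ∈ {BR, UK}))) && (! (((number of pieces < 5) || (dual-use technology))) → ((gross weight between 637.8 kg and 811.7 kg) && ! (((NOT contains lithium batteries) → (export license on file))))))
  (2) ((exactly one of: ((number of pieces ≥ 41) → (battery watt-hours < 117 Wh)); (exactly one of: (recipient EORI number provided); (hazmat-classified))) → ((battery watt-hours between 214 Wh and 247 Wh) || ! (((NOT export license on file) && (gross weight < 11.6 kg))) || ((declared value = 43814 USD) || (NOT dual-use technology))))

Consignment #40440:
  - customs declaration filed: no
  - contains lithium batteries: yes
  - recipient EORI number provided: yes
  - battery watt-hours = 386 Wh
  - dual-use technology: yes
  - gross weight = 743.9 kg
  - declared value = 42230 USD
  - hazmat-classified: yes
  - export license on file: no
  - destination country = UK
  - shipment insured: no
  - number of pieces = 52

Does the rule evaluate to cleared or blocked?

Cleared

Atomic conditions:
  NOT customs declaration filed: no → true
  declared value ≥ 2725 USD: 42230 ≥ 2725 is true
  NOT shipment insured: no → true
  destination country ∈ {BR, UK}: UK is in the set → true
  number of pieces < 5: 52 < 5 is false
  dual-use technology: yes → true
  gross weight between 637.8 kg and 811.7 kg: 743.9 in [637.8, 811.7] is true
  NOT contains lithium batteries: yes → false
  export license on file: no → false
  number of pieces ≥ 41: 52 ≥ 41 is true
  battery watt-hours < 117 Wh: 386 < 117 is false
  recipient EORI number provided: yes → true
  hazmat-classified: yes → true
  battery watt-hours between 214 Wh and 247 Wh: 386 in [214, 247] is false
  NOT export license on file: no → true
  gross weight < 11.6 kg: 743.9 < 11.6 is false
  declared value = 43814 USD: 42230 == 43814 is false
  NOT dual-use technology: yes → false
Combine:
[1.1.1] true OR true = true
[1.1.2] true AND true = true
[1.1] true → true = true
[1.2.1.1] false OR true = true
[1.2.1] NOT true = false
[1.2.2.2.1] false → false (antecedent false ⇒ implication holds) = true
[1.2.2.2] NOT true = false
[1.2.2] true AND false = false
[1.2] false → false (antecedent false ⇒ implication holds) = true
[1] true AND true = true
[2.1.1] true → false = false
[2.1.2] exactly-one(true, true) = false
[2.1] exactly-one(false, false) = false
[2.2.2.1] true AND false = false
[2.2.2] NOT false = true
[2.2.3] false OR false = false
[2.2] false OR true OR false = true
[2] false → true (antecedent false ⇒ implication holds) = true
[root] true AND true = true
Overall: true → cleared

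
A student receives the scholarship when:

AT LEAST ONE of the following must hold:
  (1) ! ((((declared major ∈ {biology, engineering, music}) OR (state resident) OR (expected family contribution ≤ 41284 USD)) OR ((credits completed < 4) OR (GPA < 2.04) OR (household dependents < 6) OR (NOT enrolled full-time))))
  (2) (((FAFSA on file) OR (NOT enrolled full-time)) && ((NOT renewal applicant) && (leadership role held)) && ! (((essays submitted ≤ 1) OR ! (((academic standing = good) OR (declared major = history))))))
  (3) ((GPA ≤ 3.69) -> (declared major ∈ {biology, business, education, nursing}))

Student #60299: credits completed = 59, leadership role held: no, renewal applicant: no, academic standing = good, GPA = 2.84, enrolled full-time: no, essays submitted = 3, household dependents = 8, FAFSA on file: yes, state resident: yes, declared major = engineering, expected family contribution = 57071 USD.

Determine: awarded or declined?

Atomic conditions:
  declared major ∈ {biology, engineering, music}: engineering is in the set → true
  state resident: yes → true
  expected family contribution ≤ 41284 USD: 57071 ≤ 41284 is false
  credits completed < 4: 59 < 4 is false
  GPA < 2.04: 2.84 < 2.04 is false
  household dependents < 6: 8 < 6 is false
  NOT enrolled full-time: no → true
  FAFSA on file: yes → true
  NOT renewal applicant: no → true
  leadership role held: no → false
  essays submitted ≤ 1: 3 ≤ 1 is false
  academic standing = good: good == good is true
  declared major = history: engineering == history is false
  GPA ≤ 3.69: 2.84 ≤ 3.69 is true
  declared major ∈ {biology, business, education, nursing}: engineering is not in the set → false
Combine:
[1.1.1] true OR true OR false = true
[1.1.2] false OR false OR false OR true = true
[1.1] true OR true = true
[1] NOT true = false
[2.1] true OR true = true
[2.2] true AND false = false
[2.3.1.2.1] true OR false = true
[2.3.1.2] NOT true = false
[2.3.1] false OR false = false
[2.3] NOT false = true
[2] true AND false AND true = false
[3] true → false = false
[root] false OR false OR false = false
Overall: false → declined

Declined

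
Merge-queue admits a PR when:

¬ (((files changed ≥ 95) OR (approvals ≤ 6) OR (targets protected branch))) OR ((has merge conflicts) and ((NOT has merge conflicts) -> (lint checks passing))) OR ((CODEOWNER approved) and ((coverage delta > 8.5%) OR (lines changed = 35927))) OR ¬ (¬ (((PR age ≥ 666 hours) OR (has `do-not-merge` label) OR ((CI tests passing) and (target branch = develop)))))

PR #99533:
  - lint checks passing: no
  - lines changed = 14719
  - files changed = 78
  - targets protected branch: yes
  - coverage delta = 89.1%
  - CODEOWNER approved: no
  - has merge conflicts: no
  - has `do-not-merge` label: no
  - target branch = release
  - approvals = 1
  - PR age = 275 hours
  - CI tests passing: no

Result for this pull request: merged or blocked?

Atomic conditions:
  files changed ≥ 95: 78 ≥ 95 is false
  approvals ≤ 6: 1 ≤ 6 is true
  targets protected branch: yes → true
  has merge conflicts: no → false
  NOT has merge conflicts: no → true
  lint checks passing: no → false
  CODEOWNER approved: no → false
  coverage delta > 8.5%: 89.1 > 8.5 is true
  lines changed = 35927: 14719 == 35927 is false
  PR age ≥ 666 hours: 275 ≥ 666 is false
  has `do-not-merge` label: no → false
  CI tests passing: no → false
  target branch = develop: release == develop is false
Combine:
[1.1] false OR true OR true = true
[1] NOT true = false
[2.2] true → false = false
[2] false AND false = false
[3.2] true OR false = true
[3] false AND true = false
[4.1.1.3] false AND false = false
[4.1.1] false OR false OR false = false
[4.1] NOT false = true
[4] NOT true = false
[root] false OR false OR false OR false = false
Overall: false → blocked

Blocked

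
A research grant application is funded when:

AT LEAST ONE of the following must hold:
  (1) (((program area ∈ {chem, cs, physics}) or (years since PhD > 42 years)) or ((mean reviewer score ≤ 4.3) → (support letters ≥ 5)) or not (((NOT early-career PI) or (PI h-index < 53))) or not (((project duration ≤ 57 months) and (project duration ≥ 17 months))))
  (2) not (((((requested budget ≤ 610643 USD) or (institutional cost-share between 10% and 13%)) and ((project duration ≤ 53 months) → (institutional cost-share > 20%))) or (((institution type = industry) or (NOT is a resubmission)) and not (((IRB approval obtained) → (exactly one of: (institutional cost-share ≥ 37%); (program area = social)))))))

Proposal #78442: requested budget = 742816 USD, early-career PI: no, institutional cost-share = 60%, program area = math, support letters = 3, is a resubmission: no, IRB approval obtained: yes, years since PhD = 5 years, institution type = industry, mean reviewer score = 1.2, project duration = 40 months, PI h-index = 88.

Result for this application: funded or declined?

Atomic conditions:
  program area ∈ {chem, cs, physics}: math is not in the set → false
  years since PhD > 42 years: 5 > 42 is false
  mean reviewer score ≤ 4.3: 1.2 ≤ 4.3 is true
  support letters ≥ 5: 3 ≥ 5 is false
  NOT early-career PI: no → true
  PI h-index < 53: 88 < 53 is false
  project duration ≤ 57 months: 40 ≤ 57 is true
  project duration ≥ 17 months: 40 ≥ 17 is true
  requested budget ≤ 610643 USD: 742816 ≤ 610643 is false
  institutional cost-share between 10% and 13%: 60 in [10, 13] is false
  project duration ≤ 53 months: 40 ≤ 53 is true
  institutional cost-share > 20%: 60 > 20 is true
  institution type = industry: industry == industry is true
  NOT is a resubmission: no → true
  IRB approval obtained: yes → true
  institutional cost-share ≥ 37%: 60 ≥ 37 is true
  program area = social: math == social is false
Combine:
[1.1] false OR false = false
[1.2] true → false = false
[1.3.1] true OR false = true
[1.3] NOT true = false
[1.4.1] true AND true = true
[1.4] NOT true = false
[1] false OR false OR false OR false = false
[2.1.1.1] false OR false = false
[2.1.1.2] true → true = true
[2.1.1] false AND true = false
[2.1.2.1] true OR true = true
[2.1.2.2.1.2] exactly-one(true, false) = true
[2.1.2.2.1] true → true = true
[2.1.2.2] NOT true = false
[2.1.2] true AND false = false
[2.1] false OR false = false
[2] NOT false = true
[root] false OR true = true
Overall: true → funded

Funded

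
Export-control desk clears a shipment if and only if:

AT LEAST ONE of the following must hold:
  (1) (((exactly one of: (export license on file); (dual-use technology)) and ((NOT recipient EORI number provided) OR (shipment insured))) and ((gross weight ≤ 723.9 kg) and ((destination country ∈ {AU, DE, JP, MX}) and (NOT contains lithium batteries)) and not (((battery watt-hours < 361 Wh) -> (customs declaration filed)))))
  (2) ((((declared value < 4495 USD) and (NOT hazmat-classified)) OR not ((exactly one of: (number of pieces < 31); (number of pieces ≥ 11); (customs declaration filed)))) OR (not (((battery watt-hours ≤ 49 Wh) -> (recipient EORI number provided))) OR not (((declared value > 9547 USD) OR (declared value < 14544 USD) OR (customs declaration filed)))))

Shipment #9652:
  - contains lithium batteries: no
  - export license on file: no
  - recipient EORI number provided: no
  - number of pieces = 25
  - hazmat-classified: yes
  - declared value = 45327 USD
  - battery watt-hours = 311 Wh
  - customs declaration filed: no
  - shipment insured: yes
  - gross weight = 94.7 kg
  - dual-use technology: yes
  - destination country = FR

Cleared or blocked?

Cleared

Atomic conditions:
  export license on file: no → false
  dual-use technology: yes → true
  NOT recipient EORI number provided: no → true
  shipment insured: yes → true
  gross weight ≤ 723.9 kg: 94.7 ≤ 723.9 is true
  destination country ∈ {AU, DE, JP, MX}: FR is not in the set → false
  NOT contains lithium batteries: no → true
  battery watt-hours < 361 Wh: 311 < 361 is true
  customs declaration filed: no → false
  declared value < 4495 USD: 45327 < 4495 is false
  NOT hazmat-classified: yes → false
  number of pieces < 31: 25 < 31 is true
  number of pieces ≥ 11: 25 ≥ 11 is true
  battery watt-hours ≤ 49 Wh: 311 ≤ 49 is false
  recipient EORI number provided: no → false
  declared value > 9547 USD: 45327 > 9547 is true
  declared value < 14544 USD: 45327 < 14544 is false
Combine:
[1.1.1] exactly-one(false, true) = true
[1.1.2] true OR true = true
[1.1] true AND true = true
[1.2.2] false AND true = false
[1.2.3.1] true → false = false
[1.2.3] NOT false = true
[1.2] true AND false AND true = false
[1] true AND false = false
[2.1.1] false AND false = false
[2.1.2.1] exactly-one(true, true, false) = false
[2.1.2] NOT false = true
[2.1] false OR true = true
[2.2.1.1] false → false (antecedent false ⇒ implication holds) = true
[2.2.1] NOT true = false
[2.2.2.1] true OR false OR false = true
[2.2.2] NOT true = false
[2.2] false OR false = false
[2] true OR false = true
[root] false OR true = true
Overall: true → cleared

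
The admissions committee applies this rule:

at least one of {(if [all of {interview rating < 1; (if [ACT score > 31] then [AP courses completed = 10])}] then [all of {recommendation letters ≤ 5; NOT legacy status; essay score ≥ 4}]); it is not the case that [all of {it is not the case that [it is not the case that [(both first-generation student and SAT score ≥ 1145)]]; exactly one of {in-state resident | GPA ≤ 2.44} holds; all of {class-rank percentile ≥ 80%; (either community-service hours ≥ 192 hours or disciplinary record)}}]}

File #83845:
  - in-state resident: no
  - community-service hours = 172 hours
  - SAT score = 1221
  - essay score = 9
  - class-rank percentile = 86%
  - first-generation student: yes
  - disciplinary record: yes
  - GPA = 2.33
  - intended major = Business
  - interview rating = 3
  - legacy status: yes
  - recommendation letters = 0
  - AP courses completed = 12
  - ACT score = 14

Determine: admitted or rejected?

Atomic conditions:
  interview rating < 1: 3 < 1 is false
  ACT score > 31: 14 > 31 is false
  AP courses completed = 10: 12 == 10 is false
  recommendation letters ≤ 5: 0 ≤ 5 is true
  NOT legacy status: yes → false
  essay score ≥ 4: 9 ≥ 4 is true
  first-generation student: yes → true
  SAT score ≥ 1145: 1221 ≥ 1145 is true
  in-state resident: no → false
  GPA ≤ 2.44: 2.33 ≤ 2.44 is true
  class-rank percentile ≥ 80%: 86 ≥ 80 is true
  community-service hours ≥ 192 hours: 172 ≥ 192 is false
  disciplinary record: yes → true
Combine:
[1.1.2] false → false (antecedent false ⇒ implication holds) = true
[1.1] false AND true = false
[1.2] true AND false AND true = false
[1] false → false (antecedent false ⇒ implication holds) = true
[2.1.1.1.1] true AND true = true
[2.1.1.1] NOT true = false
[2.1.1] NOT false = true
[2.1.2] exactly-one(false, true) = true
[2.1.3.2] false OR true = true
[2.1.3] true AND true = true
[2.1] true AND true AND true = true
[2] NOT true = false
[root] true OR false = true
Overall: true → admitted

Admitted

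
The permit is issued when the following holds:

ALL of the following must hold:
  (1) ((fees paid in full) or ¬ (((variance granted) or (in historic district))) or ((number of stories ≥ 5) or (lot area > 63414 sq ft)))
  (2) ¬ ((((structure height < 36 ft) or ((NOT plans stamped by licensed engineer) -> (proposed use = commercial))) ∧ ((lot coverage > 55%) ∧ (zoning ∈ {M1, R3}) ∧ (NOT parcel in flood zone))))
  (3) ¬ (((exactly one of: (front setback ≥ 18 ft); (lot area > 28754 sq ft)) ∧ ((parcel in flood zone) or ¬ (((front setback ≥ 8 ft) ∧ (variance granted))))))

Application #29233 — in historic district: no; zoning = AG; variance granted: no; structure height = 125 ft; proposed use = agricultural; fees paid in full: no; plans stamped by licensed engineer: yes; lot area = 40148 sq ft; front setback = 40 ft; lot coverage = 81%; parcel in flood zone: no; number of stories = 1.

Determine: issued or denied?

Issued

Atomic conditions:
  fees paid in full: no → false
  variance granted: no → false
  in historic district: no → false
  number of stories ≥ 5: 1 ≥ 5 is false
  lot area > 63414 sq ft: 40148 > 63414 is false
  structure height < 36 ft: 125 < 36 is false
  NOT plans stamped by licensed engineer: yes → false
  proposed use = commercial: agricultural == commercial is false
  lot coverage > 55%: 81 > 55 is true
  zoning ∈ {M1, R3}: AG is not in the set → false
  NOT parcel in flood zone: no → true
  front setback ≥ 18 ft: 40 ≥ 18 is true
  lot area > 28754 sq ft: 40148 > 28754 is true
  parcel in flood zone: no → false
  front setback ≥ 8 ft: 40 ≥ 8 is true
Combine:
[1.2.1] false OR false = false
[1.2] NOT false = true
[1.3] false OR false = false
[1] false OR true OR false = true
[2.1.1.2] false → false (antecedent false ⇒ implication holds) = true
[2.1.1] false OR true = true
[2.1.2] true AND false AND true = false
[2.1] true AND false = false
[2] NOT false = true
[3.1.1] exactly-one(true, true) = false
[3.1.2.2.1] true AND false = false
[3.1.2.2] NOT false = true
[3.1.2] false OR true = true
[3.1] false AND true = false
[3] NOT false = true
[root] true AND true AND true = true
Overall: true → issued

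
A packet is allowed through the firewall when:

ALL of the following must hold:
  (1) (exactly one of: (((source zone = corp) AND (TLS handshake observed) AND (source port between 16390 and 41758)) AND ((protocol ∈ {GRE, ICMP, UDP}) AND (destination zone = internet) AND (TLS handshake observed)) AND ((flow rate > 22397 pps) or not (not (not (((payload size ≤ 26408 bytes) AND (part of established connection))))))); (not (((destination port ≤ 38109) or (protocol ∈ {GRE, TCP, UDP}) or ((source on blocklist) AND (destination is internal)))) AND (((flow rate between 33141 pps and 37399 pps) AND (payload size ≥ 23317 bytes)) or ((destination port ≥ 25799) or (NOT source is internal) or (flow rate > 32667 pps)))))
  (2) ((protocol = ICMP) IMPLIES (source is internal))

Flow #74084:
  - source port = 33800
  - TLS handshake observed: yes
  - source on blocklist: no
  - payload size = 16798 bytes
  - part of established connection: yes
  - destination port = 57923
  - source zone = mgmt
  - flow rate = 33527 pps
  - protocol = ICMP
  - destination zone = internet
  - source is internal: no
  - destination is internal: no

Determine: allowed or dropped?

Dropped

Atomic conditions:
  source zone = corp: mgmt == corp is false
  TLS handshake observed: yes → true
  source port between 16390 and 41758: 33800 in [16390, 41758] is true
  protocol ∈ {GRE, ICMP, UDP}: ICMP is in the set → true
  destination zone = internet: internet == internet is true
  flow rate > 22397 pps: 33527 > 22397 is true
  payload size ≤ 26408 bytes: 16798 ≤ 26408 is true
  part of established connection: yes → true
  destination port ≤ 38109: 57923 ≤ 38109 is false
  protocol ∈ {GRE, TCP, UDP}: ICMP is not in the set → false
  source on blocklist: no → false
  destination is internal: no → false
  flow rate between 33141 pps and 37399 pps: 33527 in [33141, 37399] is true
  payload size ≥ 23317 bytes: 16798 ≥ 23317 is false
  destination port ≥ 25799: 57923 ≥ 25799 is true
  NOT source is internal: no → true
  flow rate > 32667 pps: 33527 > 32667 is true
  protocol = ICMP: ICMP == ICMP is true
  source is internal: no → false
Combine:
[1.1.1] false AND true AND true = false
[1.1.2] true AND true AND true = true
[1.1.3.2.1.1.1] true AND true = true
[1.1.3.2.1.1] NOT true = false
[1.1.3.2.1] NOT false = true
[1.1.3.2] NOT true = false
[1.1.3] true OR false = true
[1.1] false AND true AND true = false
[1.2.1.1.3] false AND false = false
[1.2.1.1] false OR false OR false = false
[1.2.1] NOT false = true
[1.2.2.1] true AND false = false
[1.2.2.2] true OR true OR true = true
[1.2.2] false OR true = true
[1.2] true AND true = true
[1] exactly-one(false, true) = true
[2] true → false = false
[root] true AND false = false
Overall: false → dropped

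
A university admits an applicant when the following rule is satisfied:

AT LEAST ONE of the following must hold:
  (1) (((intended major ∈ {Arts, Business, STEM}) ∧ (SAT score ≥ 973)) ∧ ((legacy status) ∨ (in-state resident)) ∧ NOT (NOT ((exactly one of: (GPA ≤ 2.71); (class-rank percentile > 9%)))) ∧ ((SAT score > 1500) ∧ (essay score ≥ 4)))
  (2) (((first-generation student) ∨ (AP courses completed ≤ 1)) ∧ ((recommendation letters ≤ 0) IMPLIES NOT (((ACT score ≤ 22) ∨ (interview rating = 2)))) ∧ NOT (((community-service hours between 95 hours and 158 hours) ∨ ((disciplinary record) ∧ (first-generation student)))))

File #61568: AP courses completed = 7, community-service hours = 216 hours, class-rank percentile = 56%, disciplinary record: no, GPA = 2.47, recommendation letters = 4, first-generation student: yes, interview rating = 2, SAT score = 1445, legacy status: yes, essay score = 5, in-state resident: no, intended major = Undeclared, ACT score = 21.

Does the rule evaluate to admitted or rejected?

Atomic conditions:
  intended major ∈ {Arts, Business, STEM}: Undeclared is not in the set → false
  SAT score ≥ 973: 1445 ≥ 973 is true
  legacy status: yes → true
  in-state resident: no → false
  GPA ≤ 2.71: 2.47 ≤ 2.71 is true
  class-rank percentile > 9%: 56 > 9 is true
  SAT score > 1500: 1445 > 1500 is false
  essay score ≥ 4: 5 ≥ 4 is true
  first-generation student: yes → true
  AP courses completed ≤ 1: 7 ≤ 1 is false
  recommendation letters ≤ 0: 4 ≤ 0 is false
  ACT score ≤ 22: 21 ≤ 22 is true
  interview rating = 2: 2 == 2 is true
  community-service hours between 95 hours and 158 hours: 216 in [95, 158] is false
  disciplinary record: no → false
Combine:
[1.1] false AND true = false
[1.2] true OR false = true
[1.3.1.1] exactly-one(true, true) = false
[1.3.1] NOT false = true
[1.3] NOT true = false
[1.4] false AND true = false
[1] false AND true AND false AND false = false
[2.1] true OR false = true
[2.2.2.1] true OR true = true
[2.2.2] NOT true = false
[2.2] false → false (antecedent false ⇒ implication holds) = true
[2.3.1.2] false AND true = false
[2.3.1] false OR false = false
[2.3] NOT false = true
[2] true AND true AND true = true
[root] false OR true = true
Overall: true → admitted

Admitted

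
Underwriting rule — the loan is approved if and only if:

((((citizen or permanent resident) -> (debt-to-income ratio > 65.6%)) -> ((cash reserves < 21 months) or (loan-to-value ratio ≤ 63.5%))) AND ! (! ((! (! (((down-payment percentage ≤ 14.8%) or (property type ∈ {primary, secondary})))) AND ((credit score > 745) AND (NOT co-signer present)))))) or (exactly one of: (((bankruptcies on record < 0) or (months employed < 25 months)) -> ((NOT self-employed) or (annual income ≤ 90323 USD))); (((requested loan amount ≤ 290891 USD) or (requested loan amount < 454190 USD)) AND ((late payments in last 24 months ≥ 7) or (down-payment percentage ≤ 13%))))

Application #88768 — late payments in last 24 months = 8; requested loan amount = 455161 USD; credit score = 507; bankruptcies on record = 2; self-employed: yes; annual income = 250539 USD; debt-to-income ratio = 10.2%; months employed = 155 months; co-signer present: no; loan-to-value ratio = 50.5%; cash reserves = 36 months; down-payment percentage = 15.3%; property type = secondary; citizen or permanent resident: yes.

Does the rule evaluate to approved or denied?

Atomic conditions:
  citizen or permanent resident: yes → true
  debt-to-income ratio > 65.6%: 10.2 > 65.6 is false
  cash reserves < 21 months: 36 < 21 is false
  loan-to-value ratio ≤ 63.5%: 50.5 ≤ 63.5 is true
  down-payment percentage ≤ 14.8%: 15.3 ≤ 14.8 is false
  property type ∈ {primary, secondary}: secondary is in the set → true
  credit score > 745: 507 > 745 is false
  NOT co-signer present: no → true
  bankruptcies on record < 0: 2 < 0 is false
  months employed < 25 months: 155 < 25 is false
  NOT self-employed: yes → false
  annual income ≤ 90323 USD: 250539 ≤ 90323 is false
  requested loan amount ≤ 290891 USD: 455161 ≤ 290891 is false
  requested loan amount < 454190 USD: 455161 < 454190 is false
  late payments in last 24 months ≥ 7: 8 ≥ 7 is true
  down-payment percentage ≤ 13%: 15.3 ≤ 13 is false
Combine:
[1.1.1] true → false = false
[1.1.2] false OR true = true
[1.1] false → true (antecedent false ⇒ implication holds) = true
[1.2.1.1.1.1.1] false OR true = true
[1.2.1.1.1.1] NOT true = false
[1.2.1.1.1] NOT false = true
[1.2.1.1.2] false AND true = false
[1.2.1.1] true AND false = false
[1.2.1] NOT false = true
[1.2] NOT true = false
[1] true AND false = false
[2.1.1] false OR false = false
[2.1.2] false OR false = false
[2.1] false → false (antecedent false ⇒ implication holds) = true
[2.2.1] false OR false = false
[2.2.2] true OR false = true
[2.2] false AND true = false
[2] exactly-one(true, false) = true
[root] false OR true = true
Overall: true → approved

Approved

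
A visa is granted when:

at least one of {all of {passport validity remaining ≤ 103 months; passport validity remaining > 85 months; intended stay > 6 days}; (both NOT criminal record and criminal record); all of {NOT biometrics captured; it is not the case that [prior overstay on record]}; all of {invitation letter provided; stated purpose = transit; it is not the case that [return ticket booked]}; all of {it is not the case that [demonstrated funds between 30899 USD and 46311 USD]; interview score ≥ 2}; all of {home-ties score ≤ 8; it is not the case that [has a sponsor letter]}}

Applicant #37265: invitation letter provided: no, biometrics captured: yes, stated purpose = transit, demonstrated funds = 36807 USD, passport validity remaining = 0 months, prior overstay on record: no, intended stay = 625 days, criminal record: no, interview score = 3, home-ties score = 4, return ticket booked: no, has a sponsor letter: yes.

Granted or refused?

Atomic conditions:
  passport validity remaining ≤ 103 months: 0 ≤ 103 is true
  passport validity remaining > 85 months: 0 > 85 is false
  intended stay > 6 days: 625 > 6 is true
  NOT criminal record: no → true
  criminal record: no → false
  NOT biometrics captured: yes → false
  prior overstay on record: no → false
  invitation letter provided: no → false
  stated purpose = transit: transit == transit is true
  return ticket booked: no → false
  demonstrated funds between 30899 USD and 46311 USD: 36807 in [30899, 46311] is true
  interview score ≥ 2: 3 ≥ 2 is true
  home-ties score ≤ 8: 4 ≤ 8 is true
  has a sponsor letter: yes → true
Combine:
[1] true AND false AND true = false
[2] true AND false = false
[3.2] NOT false = true
[3] false AND true = false
[4.3] NOT false = true
[4] false AND true AND true = false
[5.1] NOT true = false
[5] false AND true = false
[6.2] NOT true = false
[6] true AND false = false
[root] false OR false OR false OR false OR false OR false = false
Overall: false → refused

Refused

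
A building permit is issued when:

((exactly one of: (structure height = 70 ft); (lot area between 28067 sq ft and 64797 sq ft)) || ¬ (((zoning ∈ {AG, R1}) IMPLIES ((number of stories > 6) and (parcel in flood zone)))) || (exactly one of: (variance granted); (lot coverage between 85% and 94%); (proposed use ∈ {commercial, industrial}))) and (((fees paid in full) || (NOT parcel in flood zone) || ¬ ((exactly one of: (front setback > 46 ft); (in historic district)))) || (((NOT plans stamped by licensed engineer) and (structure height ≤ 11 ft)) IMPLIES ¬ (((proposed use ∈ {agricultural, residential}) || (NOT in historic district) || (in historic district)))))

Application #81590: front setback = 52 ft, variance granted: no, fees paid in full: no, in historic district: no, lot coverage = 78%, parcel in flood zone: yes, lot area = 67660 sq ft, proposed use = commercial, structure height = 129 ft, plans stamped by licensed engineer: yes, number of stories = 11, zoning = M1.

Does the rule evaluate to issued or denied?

Atomic conditions:
  structure height = 70 ft: 129 == 70 is false
  lot area between 28067 sq ft and 64797 sq ft: 67660 in [28067, 64797] is false
  zoning ∈ {AG, R1}: M1 is not in the set → false
  number of stories > 6: 11 > 6 is true
  parcel in flood zone: yes → true
  variance granted: no → false
  lot coverage between 85% and 94%: 78 in [85, 94] is false
  proposed use ∈ {commercial, industrial}: commercial is in the set → true
  fees paid in full: no → false
  NOT parcel in flood zone: yes → false
  front setback > 46 ft: 52 > 46 is true
  in historic district: no → false
  NOT plans stamped by licensed engineer: yes → false
  structure height ≤ 11 ft: 129 ≤ 11 is false
  proposed use ∈ {agricultural, residential}: commercial is not in the set → false
  NOT in historic district: no → true
Combine:
[1.1] exactly-one(false, false) = false
[1.2.1.2] true AND true = true
[1.2.1] false → true (antecedent false ⇒ implication holds) = true
[1.2] NOT true = false
[1.3] exactly-one(false, false, true) = true
[1] false OR false OR true = true
[2.1.3.1] exactly-one(true, false) = true
[2.1.3] NOT true = false
[2.1] false OR false OR false = false
[2.2.1] false AND false = false
[2.2.2.1] false OR true OR false = true
[2.2.2] NOT true = false
[2.2] false → false (antecedent false ⇒ implication holds) = true
[2] false OR true = true
[root] true AND true = true
Overall: true → issued

Issued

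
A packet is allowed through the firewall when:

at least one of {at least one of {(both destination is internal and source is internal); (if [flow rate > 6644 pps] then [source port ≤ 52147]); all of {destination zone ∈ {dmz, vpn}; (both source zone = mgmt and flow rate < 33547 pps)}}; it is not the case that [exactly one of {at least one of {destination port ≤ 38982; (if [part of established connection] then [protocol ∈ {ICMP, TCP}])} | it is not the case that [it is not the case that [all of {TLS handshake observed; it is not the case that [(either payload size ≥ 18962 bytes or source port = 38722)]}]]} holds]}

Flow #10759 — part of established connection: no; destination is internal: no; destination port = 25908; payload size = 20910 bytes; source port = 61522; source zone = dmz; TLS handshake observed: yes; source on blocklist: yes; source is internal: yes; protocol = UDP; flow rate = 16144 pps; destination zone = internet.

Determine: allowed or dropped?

Dropped

Atomic conditions:
  destination is internal: no → false
  source is internal: yes → true
  flow rate > 6644 pps: 16144 > 6644 is true
  source port ≤ 52147: 61522 ≤ 52147 is false
  destination zone ∈ {dmz, vpn}: internet is not in the set → false
  source zone = mgmt: dmz == mgmt is false
  flow rate < 33547 pps: 16144 < 33547 is true
  destination port ≤ 38982: 25908 ≤ 38982 is true
  part of established connection: no → false
  protocol ∈ {ICMP, TCP}: UDP is not in the set → false
  TLS handshake observed: yes → true
  payload size ≥ 18962 bytes: 20910 ≥ 18962 is true
  source port = 38722: 61522 == 38722 is false
Combine:
[1.1] false AND true = false
[1.2] true → false = false
[1.3.2] false AND true = false
[1.3] false AND false = false
[1] false OR false OR false = false
[2.1.1.2] false → false (antecedent false ⇒ implication holds) = true
[2.1.1] true OR true = true
[2.1.2.1.1.2.1] true OR false = true
[2.1.2.1.1.2] NOT true = false
[2.1.2.1.1] true AND false = false
[2.1.2.1] NOT false = true
[2.1.2] NOT true = false
[2.1] exactly-one(true, false) = true
[2] NOT true = false
[root] false OR false = false
Overall: false → dropped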